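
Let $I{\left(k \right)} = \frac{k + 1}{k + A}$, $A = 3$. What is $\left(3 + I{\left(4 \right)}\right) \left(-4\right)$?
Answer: $- \frac{104}{7} \approx -14.857$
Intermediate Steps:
$I{\left(k \right)} = \frac{1 + k}{3 + k}$ ($I{\left(k \right)} = \frac{k + 1}{k + 3} = \frac{1 + k}{3 + k}$)
$\left(3 + I{\left(4 \right)}\right) \left(-4\right) = \left(3 + \frac{1 + 4}{3 + 4}\right) \left(-4\right) = \left(3 + \frac{1}{7} \cdot 5\right) \left(-4\right) = \left(3 + \frac{5}{7}\right) \left(-4\right) = \frac{26}{7} \left(-4\right) = - \frac{104}{7}$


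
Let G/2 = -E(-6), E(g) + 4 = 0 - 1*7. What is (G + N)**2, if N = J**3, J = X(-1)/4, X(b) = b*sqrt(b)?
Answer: (1408 + I)**2/4096 ≈ 484.0 + 0.6875*I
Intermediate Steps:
X(b) = b**(3/2)
E(g) = -11 (E(g) = -4 + (0 - 1*7) = -4 + (0 - 7) = -4 - 7 = -11)
J = -I/4 (J = (-1)**(3/2)/4 = -I*(1/4) = -I/4 ≈ -0.25*I)
G = 22 (G = 2*(-1*(-11)) = 2*11 = 22)
N = I/64 (N = (-I/4)**3 = I/64 ≈ 0.015625*I)
(G + N)**2 = (22 + I/64)**2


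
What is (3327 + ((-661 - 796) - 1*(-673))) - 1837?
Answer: 706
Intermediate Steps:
(3327 + ((-661 - 796) - 1*(-673))) - 1837 = (3327 + (-1457 + 673)) - 1837 = (3327 - 784) - 1837 = 2543 - 1837 = 706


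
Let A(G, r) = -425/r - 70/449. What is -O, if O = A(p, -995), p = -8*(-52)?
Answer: -24235/89351 ≈ -0.27123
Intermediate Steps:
p = 416
A(G, r) = -70/449 - 425/r (A(G, r) = -425/r - 70*1/449 = -425/r - 70/449 = -70/449 - 425/r)
O = 24235/89351 (O = -70/449 - 425/(-995) = -70/449 - 425*(-1/995) = -70/449 + 85/199 = 24235/89351 ≈ 0.27123)
-O = -1*24235/89351 = -24235/89351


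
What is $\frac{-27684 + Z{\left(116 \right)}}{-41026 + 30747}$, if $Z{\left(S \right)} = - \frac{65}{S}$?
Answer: $\frac{3211409}{1192364} \approx 2.6933$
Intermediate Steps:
$\frac{-27684 + Z{\left(116 \right)}}{-41026 + 30747} = \frac{-27684 - \frac{65}{116}}{-41026 + 30747} = \frac{-27684 - \frac{65}{116}}{-10279} = \left(-27684 - \frac{65}{116}\right) \left(- \frac{1}{10279}\right) = \left(- \frac{3211409}{116}\right) \left(- \frac{1}{10279}\right) = \frac{3211409}{1192364}$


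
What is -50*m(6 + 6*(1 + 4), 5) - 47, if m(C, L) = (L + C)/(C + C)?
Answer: -2717/36 ≈ -75.472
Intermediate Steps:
m(C, L) = (C + L)/(2*C) (m(C, L) = (C + L)/((2*C)) = (C + L)*(1/(2*C)) = (C + L)/(2*C))
-50*m(6 + 6*(1 + 4), 5) - 47 = -25*((6 + 6*(1 + 4)) + 5)/(6 + 6*(1 + 4)) - 47 = -25*((6 + 6*5) + 5)/(6 + 6*5) - 47 = -25*((6 + 30) + 5)/(6 + 30) - 47 = -25*(36 + 5)/36 - 47 = -25*41/36 - 47 = -50*41/72 - 47 = -1025/36 - 47 = -2717/36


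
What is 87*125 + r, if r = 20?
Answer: 10895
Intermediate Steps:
87*125 + r = 87*125 + 20 = 10875 + 20 = 10895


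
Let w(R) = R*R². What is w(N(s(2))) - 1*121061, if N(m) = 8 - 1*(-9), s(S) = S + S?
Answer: -116148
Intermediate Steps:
s(S) = 2*S
N(m) = 17 (N(m) = 8 + 9 = 17)
w(R) = R³
w(N(s(2))) - 1*121061 = 17³ - 1*121061 = 4913 - 121061 = -116148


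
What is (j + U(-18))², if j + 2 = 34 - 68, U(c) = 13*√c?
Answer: -1746 - 2808*I*√2 ≈ -1746.0 - 3971.1*I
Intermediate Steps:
j = -36 (j = -2 + (34 - 68) = -2 - 34 = -36)
(j + U(-18))² = (-36 + 13*√(-18))² = (-36 + 13*(3*I*√2))² = (-36 + 39*I*√2)²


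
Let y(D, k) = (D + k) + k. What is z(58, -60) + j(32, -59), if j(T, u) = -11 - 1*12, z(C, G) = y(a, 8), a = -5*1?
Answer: -12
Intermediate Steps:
a = -5
y(D, k) = D + 2*k
z(C, G) = 11 (z(C, G) = -5 + 2*8 = -5 + 16 = 11)
j(T, u) = -23 (j(T, u) = -11 - 12 = -23)
z(58, -60) + j(32, -59) = 11 - 23 = -12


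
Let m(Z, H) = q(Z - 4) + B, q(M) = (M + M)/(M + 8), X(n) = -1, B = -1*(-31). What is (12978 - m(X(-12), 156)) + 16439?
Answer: 88168/3 ≈ 29389.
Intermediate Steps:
B = 31
q(M) = 2*M/(8 + M) (q(M) = (2*M)/(8 + M) = 2*M/(8 + M))
m(Z, H) = 31 + 2*(-4 + Z)/(4 + Z) (m(Z, H) = 2*(Z - 4)/(8 + (Z - 4)) + 31 = 2*(-4 + Z)/(8 + (-4 + Z)) + 31 = 2*(-4 + Z)/(4 + Z) + 31 = 31 + 2*(-4 + Z)/(4 + Z))
(12978 - m(X(-12), 156)) + 16439 = (12978 - (116 + 33*(-1))/(4 - 1)) + 16439 = (12978 - (116 - 33)/3) + 16439 = (12978 - 83/3) + 16439 = 38851/3 + 16439 = 88168/3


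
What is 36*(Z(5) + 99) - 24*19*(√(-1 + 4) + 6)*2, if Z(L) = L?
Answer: -1728 - 912*√3 ≈ -3307.6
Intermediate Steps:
36*(Z(5) + 99) - 24*19*(√(-1 + 4) + 6)*2 = 36*(5 + 99) - 24*19*(√(-1 + 4) + 6)*2 = 36*104 - 456*(√3 + 6)*2 = 3744 - 456*(6 + √3)*2 = 3744 - 456*(12 + 2*√3) = 3744 - (5472 + 912*√3) = 3744 + (-5472 - 912*√3) = -1728 - 912*√3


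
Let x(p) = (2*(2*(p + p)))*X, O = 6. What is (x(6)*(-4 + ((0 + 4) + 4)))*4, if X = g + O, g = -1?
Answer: 3840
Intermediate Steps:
X = 5 (X = -1 + 6 = 5)
x(p) = 40*p (x(p) = (2*(2*(p + p)))*5 = (2*(2*(2*p)))*5 = (2*(4*p))*5 = (8*p)*5 = 40*p)
(x(6)*(-4 + ((0 + 4) + 4)))*4 = ((40*6)*(-4 + ((0 + 4) + 4)))*4 = (240*(-4 + (4 + 4)))*4 = (240*(-4 + 8))*4 = (240*4)*4 = 960*4 = 3840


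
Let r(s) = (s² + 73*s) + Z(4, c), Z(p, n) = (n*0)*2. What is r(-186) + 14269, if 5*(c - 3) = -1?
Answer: 35287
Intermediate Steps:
c = 14/5 (c = 3 + (⅕)*(-1) = 3 - ⅕ = 14/5 ≈ 2.8000)
Z(p, n) = 0 (Z(p, n) = 0*2 = 0)
r(s) = s² + 73*s (r(s) = (s² + 73*s) + 0 = s² + 73*s)
r(-186) + 14269 = -186*(73 - 186) + 14269 = -186*(-113) + 14269 = 21018 + 14269 = 35287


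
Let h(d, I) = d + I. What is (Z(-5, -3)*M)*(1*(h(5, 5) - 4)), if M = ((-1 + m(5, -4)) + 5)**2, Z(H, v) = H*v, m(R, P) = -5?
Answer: 90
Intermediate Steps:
h(d, I) = I + d
M = 1 (M = ((-1 - 5) + 5)**2 = (-6 + 5)**2 = (-1)**2 = 1)
(Z(-5, -3)*M)*(1*(h(5, 5) - 4)) = (-5*(-3)*1)*(1*((5 + 5) - 4)) = (15*1)*(1*(10 - 4)) = 15*(1*6) = 15*6 = 90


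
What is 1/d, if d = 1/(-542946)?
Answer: -542946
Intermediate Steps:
d = -1/542946 ≈ -1.8418e-6
1/d = 1/(-1/542946) = -542946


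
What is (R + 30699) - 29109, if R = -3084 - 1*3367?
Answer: -4861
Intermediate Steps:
R = -6451 (R = -3084 - 3367 = -6451)
(R + 30699) - 29109 = (-6451 + 30699) - 29109 = 24248 - 29109 = -4861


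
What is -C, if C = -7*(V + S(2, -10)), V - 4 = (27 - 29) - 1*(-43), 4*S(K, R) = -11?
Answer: 1183/4 ≈ 295.75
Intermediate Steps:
S(K, R) = -11/4 (S(K, R) = (1/4)*(-11) = -11/4)
V = 45 (V = 4 + ((27 - 29) - 1*(-43)) = 4 + (-2 + 43) = 4 + 41 = 45)
C = -1183/4 (C = -7*(45 - 11/4) = -7*169/4 = -1183/4 ≈ -295.75)
-C = -1*(-1183/4) = 1183/4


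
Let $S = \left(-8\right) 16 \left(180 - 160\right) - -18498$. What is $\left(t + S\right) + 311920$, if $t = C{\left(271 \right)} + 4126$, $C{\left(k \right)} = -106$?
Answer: $331878$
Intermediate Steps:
$S = 15938$ ($S = \left(-128\right) 20 + 18498 = -2560 + 18498 = 15938$)
$t = 4020$ ($t = -106 + 4126 = 4020$)
$\left(t + S\right) + 311920 = \left(4020 + 15938\right) + 311920 = 19958 + 311920 = 331878$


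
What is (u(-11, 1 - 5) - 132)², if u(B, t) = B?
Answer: 20449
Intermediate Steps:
(u(-11, 1 - 5) - 132)² = (-11 - 132)² = (-143)² = 20449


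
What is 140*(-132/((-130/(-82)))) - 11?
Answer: -151679/13 ≈ -11668.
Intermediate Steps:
140*(-132/((-130/(-82)))) - 11 = 140*(-132/((-130*(-1/82)))) - 11 = 140*(-132/65/41) - 11 = 140*(-132*41/65) - 11 = 140*(-5412/65) - 11 = -151536/13 - 11 = -151679/13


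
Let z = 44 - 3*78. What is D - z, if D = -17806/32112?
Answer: 3041737/16056 ≈ 189.45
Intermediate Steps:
D = -8903/16056 (D = -17806*1/32112 = -8903/16056 ≈ -0.55450)
z = -190 (z = 44 - 234 = -190)
D - z = -8903/16056 - 1*(-190) = -8903/16056 + 190 = 3041737/16056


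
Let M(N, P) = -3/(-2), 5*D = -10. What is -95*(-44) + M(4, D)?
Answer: 8363/2 ≈ 4181.5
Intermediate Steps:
D = -2 (D = (⅕)*(-10) = -2)
M(N, P) = 3/2 (M(N, P) = -3*(-½) = 3/2)
-95*(-44) + M(4, D) = -95*(-44) + 3/2 = 4180 + 3/2 = 8363/2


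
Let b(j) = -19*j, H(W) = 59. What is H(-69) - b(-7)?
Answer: -74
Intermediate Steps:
H(-69) - b(-7) = 59 - (-19)*(-7) = 59 - 1*133 = 59 - 133 = -74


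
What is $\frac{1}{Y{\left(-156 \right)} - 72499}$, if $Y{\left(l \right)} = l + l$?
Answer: $- \frac{1}{72811} \approx -1.3734 \cdot 10^{-5}$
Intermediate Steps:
$Y{\left(l \right)} = 2 l$
$\frac{1}{Y{\left(-156 \right)} - 72499} = \frac{1}{2 \left(-156\right) - 72499} = \frac{1}{-312 - 72499} = \frac{1}{-72811} = - \frac{1}{72811}$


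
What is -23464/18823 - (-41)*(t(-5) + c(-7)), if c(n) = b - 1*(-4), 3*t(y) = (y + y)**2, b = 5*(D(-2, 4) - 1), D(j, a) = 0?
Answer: 10684097/8067 ≈ 1324.4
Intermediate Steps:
b = -5 (b = 5*(0 - 1) = 5*(-1) = -5)
t(y) = 4*y**2/3 (t(y) = (y + y)**2/3 = (2*y)**2/3 = (4*y**2)/3 = 4*y**2/3)
c(n) = -1 (c(n) = -5 - 1*(-4) = -5 + 4 = -1)
-23464/18823 - (-41)*(t(-5) + c(-7)) = -23464/18823 - (-41)*((4/3)*(-5)**2 - 1) = -23464*1/18823 - (-41)*((4/3)*25 - 1) = -3352/2689 - (-41)*(100/3 - 1) = -3352/2689 - (-41)*97/3 = -3352/2689 - 1*(-3977/3) = -3352/2689 + 3977/3 = 10684097/8067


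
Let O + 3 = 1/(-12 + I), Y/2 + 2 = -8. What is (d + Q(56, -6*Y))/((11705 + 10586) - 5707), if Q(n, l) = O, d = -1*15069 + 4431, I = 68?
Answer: -595895/928704 ≈ -0.64164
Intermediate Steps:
Y = -20 (Y = -4 + 2*(-8) = -4 - 16 = -20)
O = -167/56 (O = -3 + 1/(-12 + 68) = -3 + 1/56 = -167/56 ≈ -2.9821)
d = -10638 (d = -15069 + 4431 = -10638)
Q(n, l) = -167/56
(d + Q(56, -6*Y))/((11705 + 10586) - 5707) = (-10638 - 167/56)/((11705 + 10586) - 5707) = -595895/(56*(22291 - 5707)) = -595895/56/16584 = -595895/56*1/16584 = -595895/928704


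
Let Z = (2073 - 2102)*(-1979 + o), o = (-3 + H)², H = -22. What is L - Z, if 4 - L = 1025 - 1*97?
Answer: -40190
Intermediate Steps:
o = 625 (o = (-3 - 22)² = (-25)² = 625)
L = -924 (L = 4 - (1025 - 1*97) = 4 - (1025 - 97) = 4 - 1*928 = 4 - 928 = -924)
Z = 39266 (Z = (2073 - 2102)*(-1979 + 625) = -29*(-1354) = 39266)
L - Z = -924 - 1*39266 = -924 - 39266 = -40190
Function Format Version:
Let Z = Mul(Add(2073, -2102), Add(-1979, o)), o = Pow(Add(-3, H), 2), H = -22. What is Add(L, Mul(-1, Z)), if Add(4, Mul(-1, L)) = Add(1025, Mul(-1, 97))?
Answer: -40190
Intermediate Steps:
o = 625 (o = Pow(Add(-3, -22), 2) = Pow(-25, 2) = 625)
L = -924 (L = Add(4, Mul(-1, Add(1025, Mul(-1, 97)))) = Add(4, Mul(-1, Add(1025, -97))) = Add(4, Mul(-1, 928)) = Add(4, -928) = -924)
Z = 39266 (Z = Mul(Add(2073, -2102), Add(-1979, 625)) = Mul(-29, -1354) = 39266)
Add(L, Mul(-1, Z)) = Add(-924, Mul(-1, 39266)) = Add(-924, -39266) = -40190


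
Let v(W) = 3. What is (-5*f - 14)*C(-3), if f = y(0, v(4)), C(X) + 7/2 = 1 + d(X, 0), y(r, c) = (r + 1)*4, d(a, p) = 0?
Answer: 85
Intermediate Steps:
y(r, c) = 4 + 4*r (y(r, c) = (1 + r)*4 = 4 + 4*r)
C(X) = -5/2 (C(X) = -7/2 + (1 + 0) = -7/2 + 1 = -5/2)
f = 4 (f = 4 + 4*0 = 4 + 0 = 4)
(-5*f - 14)*C(-3) = (-5*4 - 14)*(-5/2) = (-20 - 14)*(-5/2) = -34*(-5/2) = 85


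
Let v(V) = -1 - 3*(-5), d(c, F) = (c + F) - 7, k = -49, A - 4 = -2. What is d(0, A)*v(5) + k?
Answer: -119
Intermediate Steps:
A = 2 (A = 4 - 2 = 2)
d(c, F) = -7 + F + c (d(c, F) = (F + c) - 7 = -7 + F + c)
v(V) = 14 (v(V) = -1 + 15 = 14)
d(0, A)*v(5) + k = (-7 + 2 + 0)*14 - 49 = -5*14 - 49 = -70 - 49 = -119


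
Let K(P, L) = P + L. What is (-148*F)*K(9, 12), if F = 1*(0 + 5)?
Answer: -15540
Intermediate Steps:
K(P, L) = L + P
F = 5 (F = 1*5 = 5)
(-148*F)*K(9, 12) = (-148*5)*(12 + 9) = -740*21 = -15540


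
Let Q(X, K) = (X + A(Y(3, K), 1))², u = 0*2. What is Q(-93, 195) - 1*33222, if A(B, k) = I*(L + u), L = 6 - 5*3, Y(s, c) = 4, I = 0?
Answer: -24573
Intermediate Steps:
u = 0
L = -9 (L = 6 - 15 = -9)
A(B, k) = 0 (A(B, k) = 0*(-9 + 0) = 0*(-9) = 0)
Q(X, K) = X² (Q(X, K) = (X + 0)² = X²)
Q(-93, 195) - 1*33222 = (-93)² - 1*33222 = 8649 - 33222 = -24573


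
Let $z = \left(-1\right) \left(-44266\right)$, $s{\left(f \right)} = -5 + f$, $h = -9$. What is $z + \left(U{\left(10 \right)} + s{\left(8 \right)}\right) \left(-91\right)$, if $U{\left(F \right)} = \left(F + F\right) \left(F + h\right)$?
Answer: $42173$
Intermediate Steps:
$U{\left(F \right)} = 2 F \left(-9 + F\right)$ ($U{\left(F \right)} = \left(F + F\right) \left(F - 9\right) = 2 F \left(-9 + F\right)$)
$z = 44266$
$z + \left(U{\left(10 \right)} + s{\left(8 \right)}\right) \left(-91\right) = 44266 + \left(2 \cdot 10 \left(-9 + 10\right) + \left(-5 + 8\right)\right) \left(-91\right) = 44266 + \left(2 \cdot 10 \cdot 1 + 3\right) \left(-91\right) = 44266 + \left(20 + 3\right) \left(-91\right) = 44266 + 23 \left(-91\right) = 44266 - 2093 = 42173$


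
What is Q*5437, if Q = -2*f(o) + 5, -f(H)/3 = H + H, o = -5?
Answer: -299035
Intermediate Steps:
f(H) = -6*H (f(H) = -3*(H + H) = -6*H)
Q = -55 (Q = -(-12)*(-5) + 5 = -2*30 + 5 = -60 + 5 = -55)
Q*5437 = -55*5437 = -299035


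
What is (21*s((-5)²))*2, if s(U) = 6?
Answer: 252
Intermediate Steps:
(21*s((-5)²))*2 = (21*6)*2 = 126*2 = 252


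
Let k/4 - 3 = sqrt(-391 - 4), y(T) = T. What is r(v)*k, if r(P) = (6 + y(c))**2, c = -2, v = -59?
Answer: 192 + 64*I*sqrt(395) ≈ 192.0 + 1272.0*I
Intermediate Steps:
k = 12 + 4*I*sqrt(395) (k = 12 + 4*sqrt(-391 - 4) = 12 + 4*sqrt(-395) = 12 + 4*(I*sqrt(395)) = 12 + 4*I*sqrt(395) ≈ 12.0 + 79.498*I)
r(P) = 16 (r(P) = (6 - 2)**2 = 4**2 = 16)
r(v)*k = 16*(12 + 4*I*sqrt(395)) = 192 + 64*I*sqrt(395)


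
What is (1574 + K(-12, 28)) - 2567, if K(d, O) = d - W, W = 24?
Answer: -1029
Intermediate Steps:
K(d, O) = -24 + d (K(d, O) = d - 1*24 = d - 24 = -24 + d)
(1574 + K(-12, 28)) - 2567 = (1574 + (-24 - 12)) - 2567 = (1574 - 36) - 2567 = 1538 - 2567 = -1029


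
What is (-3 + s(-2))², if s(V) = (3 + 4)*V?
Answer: 289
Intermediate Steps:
s(V) = 7*V
(-3 + s(-2))² = (-3 + 7*(-2))² = (-3 - 14)² = (-17)² = 289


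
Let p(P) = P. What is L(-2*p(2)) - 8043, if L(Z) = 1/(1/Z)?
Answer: -8047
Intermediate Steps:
L(Z) = Z
L(-2*p(2)) - 8043 = -2*2 - 8043 = -4 - 8043 = -8047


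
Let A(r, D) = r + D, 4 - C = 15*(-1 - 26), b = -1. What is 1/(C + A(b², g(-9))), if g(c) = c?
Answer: 1/401 ≈ 0.0024938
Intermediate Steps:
C = 409 (C = 4 - 15*(-1 - 26) = 4 - 15*(-27) = 4 - 1*(-405) = 4 + 405 = 409)
A(r, D) = D + r
1/(C + A(b², g(-9))) = 1/(409 + (-9 + (-1)²)) = 1/(409 + (-9 + 1)) = 1/(409 - 8) = 1/401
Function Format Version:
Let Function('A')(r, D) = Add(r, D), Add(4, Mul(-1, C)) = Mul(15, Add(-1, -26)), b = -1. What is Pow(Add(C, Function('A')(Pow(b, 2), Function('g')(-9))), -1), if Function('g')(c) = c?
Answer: Rational(1, 401) ≈ 0.0024938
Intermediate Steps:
C = 409 (C = Add(4, Mul(-1, Mul(15, Add(-1, -26)))) = Add(4, Mul(-1, Mul(15, -27))) = Add(4, Mul(-1, -405)) = Add(4, 405) = 409)
Function('A')(r, D) = Add(D, r)
Pow(Add(C, Function('A')(Pow(b, 2), Function('g')(-9))), -1) = Pow(Add(409, Add(-9, Pow(-1, 2))), -1) = Pow(Add(409, Add(-9, 1)), -1) = Pow(Add(409, -8), -1) = Pow(401, -1) = Rational(1, 401)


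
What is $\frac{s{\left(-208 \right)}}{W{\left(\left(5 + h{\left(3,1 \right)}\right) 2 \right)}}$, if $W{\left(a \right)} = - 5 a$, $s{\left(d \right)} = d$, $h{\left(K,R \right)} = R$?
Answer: $\frac{52}{15} \approx 3.4667$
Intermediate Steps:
$\frac{s{\left(-208 \right)}}{W{\left(\left(5 + h{\left(3,1 \right)}\right) 2 \right)}} = - \frac{208}{\left(-5\right) \left(5 + 1\right) 2} = - \frac{208}{\left(-5\right) 6 \cdot 2} = - \frac{208}{\left(-5\right) 12} = - \frac{208}{-60} = \left(-208\right) \left(- \frac{1}{60}\right) = \frac{52}{15}$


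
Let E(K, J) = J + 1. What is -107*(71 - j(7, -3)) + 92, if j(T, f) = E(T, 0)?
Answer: -7398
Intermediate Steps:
E(K, J) = 1 + J
j(T, f) = 1 (j(T, f) = 1 + 0 = 1)
-107*(71 - j(7, -3)) + 92 = -107*(71 - 1*1) + 92 = -107*(71 - 1) + 92 = -107*70 + 92 = -7490 + 92 = -7398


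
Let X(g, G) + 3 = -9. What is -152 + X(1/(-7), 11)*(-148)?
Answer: 1624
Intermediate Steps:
X(g, G) = -12 (X(g, G) = -3 - 9 = -12)
-152 + X(1/(-7), 11)*(-148) = -152 - 12*(-148) = -152 + 1776 = 1624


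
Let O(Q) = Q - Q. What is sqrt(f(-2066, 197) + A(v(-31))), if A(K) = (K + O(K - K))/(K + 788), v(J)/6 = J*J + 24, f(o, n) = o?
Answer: I*sqrt(596819)/17 ≈ 45.444*I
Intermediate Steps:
O(Q) = 0
v(J) = 144 + 6*J**2 (v(J) = 6*(J*J + 24) = 6*(J**2 + 24) = 6*(24 + J**2) = 144 + 6*J**2)
A(K) = K/(788 + K) (A(K) = (K + 0)/(K + 788) = K/(788 + K))
sqrt(f(-2066, 197) + A(v(-31))) = sqrt(-2066 + (144 + 6*(-31)**2)/(788 + (144 + 6*(-31)**2))) = sqrt(-2066 + (144 + 6*961)/(788 + (144 + 6*961))) = sqrt(-2066 + (144 + 5766)/(788 + (144 + 5766))) = sqrt(-2066 + 5910/(788 + 5910)) = sqrt(-2066 + 5910/6698) = sqrt(-2066 + 5910*(1/6698)) = sqrt(-2066 + 15/17) = sqrt(-35107/17) = I*sqrt(596819)/17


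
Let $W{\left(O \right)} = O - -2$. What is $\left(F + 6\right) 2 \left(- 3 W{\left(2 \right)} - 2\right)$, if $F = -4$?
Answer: $-56$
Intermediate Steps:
$W{\left(O \right)} = 2 + O$ ($W{\left(O \right)} = O + 2 = 2 + O$)
$\left(F + 6\right) 2 \left(- 3 W{\left(2 \right)} - 2\right) = \left(-4 + 6\right) 2 \left(- 3 \left(2 + 2\right) - 2\right) = 2 \cdot 2 \left(\left(-3\right) 4 - 2\right) = 4 \left(-12 - 2\right) = 4 \left(-14\right) = -56$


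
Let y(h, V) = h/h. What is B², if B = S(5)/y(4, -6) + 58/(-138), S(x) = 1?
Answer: 1600/4761 ≈ 0.33606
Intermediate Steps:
y(h, V) = 1
B = 40/69 (B = 1/1 + 58/(-138) = 1*1 + 58*(-1/138) = 1 - 29/69 = 40/69 ≈ 0.57971)
B² = (40/69)² = 1600/4761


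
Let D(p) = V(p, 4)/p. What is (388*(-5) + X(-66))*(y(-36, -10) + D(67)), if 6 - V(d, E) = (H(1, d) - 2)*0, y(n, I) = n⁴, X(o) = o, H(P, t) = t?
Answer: -225743761668/67 ≈ -3.3693e+9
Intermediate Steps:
V(d, E) = 6 (V(d, E) = 6 - (d - 2)*0 = 6 - (-2 + d)*0 = 6 - 1*0 = 6 + 0 = 6)
D(p) = 6/p
(388*(-5) + X(-66))*(y(-36, -10) + D(67)) = (388*(-5) - 66)*((-36)⁴ + 6/67) = (-1940 - 66)*(1679616 + 6*(1/67)) = -2006*(1679616 + 6/67) = -2006*112534278/67 = -225743761668/67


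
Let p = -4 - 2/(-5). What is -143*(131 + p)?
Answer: -91091/5 ≈ -18218.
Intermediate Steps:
p = -18/5 (p = -4 - ⅕*(-2) = -4 + ⅖ = -18/5 ≈ -3.6000)
-143*(131 + p) = -143*(131 - 18/5) = -143*637/5 = -91091/5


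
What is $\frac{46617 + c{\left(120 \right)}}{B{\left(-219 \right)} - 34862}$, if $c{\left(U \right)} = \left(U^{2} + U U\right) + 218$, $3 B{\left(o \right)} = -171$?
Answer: $- \frac{75635}{34919} \approx -2.166$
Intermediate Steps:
$B{\left(o \right)} = -57$ ($B{\left(o \right)} = \frac{1}{3} \left(-171\right) = -57$)
$c{\left(U \right)} = 218 + 2 U^{2}$ ($c{\left(U \right)} = \left(U^{2} + U^{2}\right) + 218 = 2 U^{2} + 218 = 218 + 2 U^{2}$)
$\frac{46617 + c{\left(120 \right)}}{B{\left(-219 \right)} - 34862} = \frac{46617 + \left(218 + 2 \cdot 120^{2}\right)}{-57 - 34862} = \frac{46617 + \left(218 + 2 \cdot 14400\right)}{-34919} = \left(46617 + \left(218 + 28800\right)\right) \left(- \frac{1}{34919}\right) = \left(46617 + 29018\right) \left(- \frac{1}{34919}\right) = 75635 \left(- \frac{1}{34919}\right) = - \frac{75635}{34919}$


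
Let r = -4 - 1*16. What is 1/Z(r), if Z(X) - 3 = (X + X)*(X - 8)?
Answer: 1/1123 ≈ 0.00089047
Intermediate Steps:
r = -20 (r = -4 - 16 = -20)
Z(X) = 3 + 2*X*(-8 + X) (Z(X) = 3 + (X + X)*(X - 8) = 3 + (2*X)*(-8 + X) = 3 + 2*X*(-8 + X))
1/Z(r) = 1/(3 - 16*(-20) + 2*(-20)²) = 1/(3 + 320 + 2*400) = 1/(3 + 320 + 800) = 1/1123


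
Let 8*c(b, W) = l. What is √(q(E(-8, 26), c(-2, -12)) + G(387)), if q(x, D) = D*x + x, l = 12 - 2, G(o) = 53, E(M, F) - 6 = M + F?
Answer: √107 ≈ 10.344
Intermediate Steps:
E(M, F) = 6 + F + M (E(M, F) = 6 + (M + F) = 6 + (F + M) = 6 + F + M)
l = 10
c(b, W) = 5/4 (c(b, W) = (⅛)*10 = 5/4)
q(x, D) = x + D*x
√(q(E(-8, 26), c(-2, -12)) + G(387)) = √((6 + 26 - 8)*(1 + 5/4) + 53) = √(24*(9/4) + 53) = √(54 + 53) = √107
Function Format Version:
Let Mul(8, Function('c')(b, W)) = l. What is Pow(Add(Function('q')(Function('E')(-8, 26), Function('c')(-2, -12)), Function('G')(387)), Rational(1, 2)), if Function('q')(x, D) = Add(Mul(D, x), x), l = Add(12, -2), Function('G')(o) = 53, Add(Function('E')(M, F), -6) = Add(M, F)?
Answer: Pow(107, Rational(1, 2)) ≈ 10.344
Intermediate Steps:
Function('E')(M, F) = Add(6, F, M) (Function('E')(M, F) = Add(6, Add(M, F)) = Add(6, Add(F, M)) = Add(6, F, M))
l = 10
Function('c')(b, W) = Rational(5, 4) (Function('c')(b, W) = Mul(Rational(1, 8), 10) = Rational(5, 4))
Function('q')(x, D) = Add(x, Mul(D, x))
Pow(Add(Function('q')(Function('E')(-8, 26), Function('c')(-2, -12)), Function('G')(387)), Rational(1, 2)) = Pow(Add(Mul(Add(6, 26, -8), Add(1, Rational(5, 4))), 53), Rational(1, 2)) = Pow(Add(Mul(24, Rational(9, 4)), 53), Rational(1, 2)) = Pow(Add(54, 53), Rational(1, 2)) = Pow(107, Rational(1, 2))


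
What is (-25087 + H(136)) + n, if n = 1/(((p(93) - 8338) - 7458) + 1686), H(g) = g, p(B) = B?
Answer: -349738168/14017 ≈ -24951.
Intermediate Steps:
n = -1/14017 (n = 1/(((93 - 8338) - 7458) + 1686) = 1/((-8245 - 7458) + 1686) = 1/(-15703 + 1686) = 1/(-14017) = -1/14017 ≈ -7.1342e-5)
(-25087 + H(136)) + n = (-25087 + 136) - 1/14017 = -24951 - 1/14017 = -349738168/14017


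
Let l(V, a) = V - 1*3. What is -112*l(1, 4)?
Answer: 224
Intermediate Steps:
l(V, a) = -3 + V (l(V, a) = V - 3 = -3 + V)
-112*l(1, 4) = -112*(-3 + 1) = -112*(-2) = 224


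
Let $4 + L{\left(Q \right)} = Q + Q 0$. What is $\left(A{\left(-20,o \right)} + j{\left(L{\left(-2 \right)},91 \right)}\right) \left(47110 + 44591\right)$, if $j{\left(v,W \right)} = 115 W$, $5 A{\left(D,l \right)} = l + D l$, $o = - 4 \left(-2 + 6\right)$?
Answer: $\frac{4826131929}{5} \approx 9.6523 \cdot 10^{8}$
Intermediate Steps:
$o = -16$ ($o = \left(-4\right) 4 = -16$)
$A{\left(D,l \right)} = \frac{l}{5} + \frac{D l}{5}$ ($A{\left(D,l \right)} = \frac{l + D l}{5} = \frac{l}{5} + \frac{D l}{5}$)
$L{\left(Q \right)} = -4 + Q$ ($L{\left(Q \right)} = -4 + \left(Q + Q 0\right) = -4 + \left(Q + 0\right) = -4 + Q$)
$\left(A{\left(-20,o \right)} + j{\left(L{\left(-2 \right)},91 \right)}\right) \left(47110 + 44591\right) = \left(\frac{1}{5} \left(-16\right) \left(1 - 20\right) + 115 \cdot 91\right) \left(47110 + 44591\right) = \left(\frac{1}{5} \left(-16\right) \left(-19\right) + 10465\right) 91701 = \left(\frac{304}{5} + 10465\right) 91701 = \frac{52629}{5} \cdot 91701 = \frac{4826131929}{5}$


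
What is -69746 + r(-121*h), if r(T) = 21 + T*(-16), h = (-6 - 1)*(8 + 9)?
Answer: -300109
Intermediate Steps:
h = -119 (h = -7*17 = -119)
r(T) = 21 - 16*T
-69746 + r(-121*h) = -69746 + (21 - (-1936)*(-119)) = -69746 + (21 - 16*14399) = -69746 + (21 - 230384) = -69746 - 230363 = -300109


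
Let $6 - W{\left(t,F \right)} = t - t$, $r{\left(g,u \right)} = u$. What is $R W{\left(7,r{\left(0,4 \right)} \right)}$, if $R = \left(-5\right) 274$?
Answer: $-8220$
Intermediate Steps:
$W{\left(t,F \right)} = 6$ ($W{\left(t,F \right)} = 6 - \left(t - t\right) = 6 - 0 = 6 + 0 = 6$)
$R = -1370$
$R W{\left(7,r{\left(0,4 \right)} \right)} = \left(-1370\right) 6 = -8220$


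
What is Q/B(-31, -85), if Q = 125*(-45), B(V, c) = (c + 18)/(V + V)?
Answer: -348750/67 ≈ -5205.2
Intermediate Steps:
B(V, c) = (18 + c)/(2*V) (B(V, c) = (18 + c)/((2*V)) = (18 + c)*(1/(2*V)) = (18 + c)/(2*V))
Q = -5625
Q/B(-31, -85) = -5625*(-62/(18 - 85)) = -5625/((½)*(-1/31)*(-67)) = -5625/67/62 = -5625*62/67 = -348750/67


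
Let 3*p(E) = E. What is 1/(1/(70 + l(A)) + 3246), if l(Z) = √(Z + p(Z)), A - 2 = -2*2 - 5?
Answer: 15935766/51727723657 + 2*I*√21/155183170971 ≈ 0.00030807 + 5.906e-11*I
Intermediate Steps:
A = -7 (A = 2 + (-2*2 - 5) = 2 + (-4 - 5) = 2 - 9 = -7)
p(E) = E/3
l(Z) = 2*√3*√Z/3 (l(Z) = √(Z + Z/3) = √(4*Z/3) = 2*√3*√Z/3)
1/(1/(70 + l(A)) + 3246) = 1/(1/(70 + 2*√3*√(-7)/3) + 3246) = 1/(1/(70 + 2*√3*(I*√7)/3) + 3246) = 1/(1/(70 + 2*I*√21/3) + 3246) = 1/(3246 + 1/(70 + 2*I*√21/3))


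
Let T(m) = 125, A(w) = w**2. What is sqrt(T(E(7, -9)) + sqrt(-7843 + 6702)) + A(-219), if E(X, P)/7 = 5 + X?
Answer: 47961 + sqrt(125 + I*sqrt(1141)) ≈ 47972.0 + 1.4973*I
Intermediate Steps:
E(X, P) = 35 + 7*X (E(X, P) = 7*(5 + X) = 35 + 7*X)
sqrt(T(E(7, -9)) + sqrt(-7843 + 6702)) + A(-219) = sqrt(125 + sqrt(-7843 + 6702)) + (-219)**2 = sqrt(125 + sqrt(-1141)) + 47961 = sqrt(125 + I*sqrt(1141)) + 47961 = 47961 + sqrt(125 + I*sqrt(1141))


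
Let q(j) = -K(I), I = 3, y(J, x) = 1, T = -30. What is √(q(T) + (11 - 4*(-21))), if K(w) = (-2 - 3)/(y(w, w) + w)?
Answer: √385/2 ≈ 9.8107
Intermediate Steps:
K(w) = -5/(1 + w) (K(w) = (-2 - 3)/(1 + w) = -5/(1 + w))
q(j) = 5/4 (q(j) = -(-5)/(1 + 3) = -(-5)/4 = -1*(-5/4) = 5/4)
√(q(T) + (11 - 4*(-21))) = √(5/4 + (11 - 4*(-21))) = √(5/4 + (11 + 84)) = √(5/4 + 95) = √(385/4) = √385/2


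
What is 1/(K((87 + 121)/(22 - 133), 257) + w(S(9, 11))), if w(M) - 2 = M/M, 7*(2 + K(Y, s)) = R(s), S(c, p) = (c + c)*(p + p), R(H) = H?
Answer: 7/264 ≈ 0.026515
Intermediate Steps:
S(c, p) = 4*c*p (S(c, p) = (2*c)*(2*p) = 4*c*p)
K(Y, s) = -2 + s/7
w(M) = 3 (w(M) = 2 + M/M = 2 + 1 = 3)
1/(K((87 + 121)/(22 - 133), 257) + w(S(9, 11))) = 1/((-2 + (⅐)*257) + 3) = 1/((-2 + 257/7) + 3) = 1/(243/7 + 3) = 1/(264/7) = 7/264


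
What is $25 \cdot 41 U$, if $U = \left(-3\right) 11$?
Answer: $-33825$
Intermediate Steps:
$U = -33$
$25 \cdot 41 U = 25 \cdot 41 \left(-33\right) = 1025 \left(-33\right) = -33825$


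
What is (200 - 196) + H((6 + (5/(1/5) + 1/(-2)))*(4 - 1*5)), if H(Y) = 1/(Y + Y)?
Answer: 243/61 ≈ 3.9836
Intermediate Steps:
H(Y) = 1/(2*Y)
(200 - 196) + H((6 + (5/(1/5) + 1/(-2)))*(4 - 1*5)) = (200 - 196) + 1/(2*(((6 + (5/(1/5) + 1/(-2)))*(4 - 1*5)))) = 4 + 1/(2*(((6 + (5/(⅕) + 1*(-½)))*(4 - 5)))) = 4 + 1/(2*(((6 + (5*5 - ½))*(-1)))) = 4 + 1/(2*(((6 + (25 - ½))*(-1)))) = 4 + 1/(2*(((6 + 49/2)*(-1)))) = 4 + 1/(2*(((61/2)*(-1)))) = 4 + 1/(2*(-61/2)) = 4 + (½)*(-2/61) = 4 - 1/61 = 243/61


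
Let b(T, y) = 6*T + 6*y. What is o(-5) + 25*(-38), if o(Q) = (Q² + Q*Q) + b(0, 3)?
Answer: -882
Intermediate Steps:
o(Q) = 18 + 2*Q² (o(Q) = (Q² + Q*Q) + (6*0 + 6*3) = (Q² + Q²) + (0 + 18) = 2*Q² + 18 = 18 + 2*Q²)
o(-5) + 25*(-38) = (18 + 2*(-5)²) + 25*(-38) = (18 + 2*25) - 950 = (18 + 50) - 950 = 68 - 950 = -882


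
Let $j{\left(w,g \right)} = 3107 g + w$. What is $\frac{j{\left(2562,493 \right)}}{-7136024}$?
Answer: $- \frac{1534313}{7136024} \approx -0.21501$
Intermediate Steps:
$j{\left(w,g \right)} = w + 3107 g$
$\frac{j{\left(2562,493 \right)}}{-7136024} = \frac{2562 + 3107 \cdot 493}{-7136024} = \left(2562 + 1531751\right) \left(- \frac{1}{7136024}\right) = 1534313 \left(- \frac{1}{7136024}\right) = - \frac{1534313}{7136024}$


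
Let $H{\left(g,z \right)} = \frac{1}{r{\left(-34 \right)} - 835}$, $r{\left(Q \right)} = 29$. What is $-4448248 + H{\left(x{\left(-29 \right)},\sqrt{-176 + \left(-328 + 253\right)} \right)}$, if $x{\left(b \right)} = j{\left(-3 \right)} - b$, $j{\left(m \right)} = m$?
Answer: $- \frac{3585287889}{806} \approx -4.4482 \cdot 10^{6}$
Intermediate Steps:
$x{\left(b \right)} = -3 - b$
$H{\left(g,z \right)} = - \frac{1}{806}$ ($H{\left(g,z \right)} = \frac{1}{29 - 835} = \frac{1}{-806} = - \frac{1}{806}$)
$-4448248 + H{\left(x{\left(-29 \right)},\sqrt{-176 + \left(-328 + 253\right)} \right)} = -4448248 - \frac{1}{806} = - \frac{3585287889}{806}$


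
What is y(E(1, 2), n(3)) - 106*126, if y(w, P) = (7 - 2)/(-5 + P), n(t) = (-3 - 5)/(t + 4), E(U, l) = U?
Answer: -574343/43 ≈ -13357.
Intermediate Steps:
n(t) = -8/(4 + t)
y(w, P) = 5/(-5 + P)
y(E(1, 2), n(3)) - 106*126 = 5/(-5 - 8/(4 + 3)) - 106*126 = 5/(-5 - 8/7) - 13356 = 5/(-43/7) - 13356 = 5*(-7/43) - 13356 = -35/43 - 13356 = -574343/43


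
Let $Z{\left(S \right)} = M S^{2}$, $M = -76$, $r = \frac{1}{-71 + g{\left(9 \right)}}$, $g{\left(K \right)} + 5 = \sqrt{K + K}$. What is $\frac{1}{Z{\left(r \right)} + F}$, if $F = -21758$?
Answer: $- \frac{15028696747}{326994583425612} + \frac{361 \sqrt{2}}{163497291712806} \approx -4.596 \cdot 10^{-5}$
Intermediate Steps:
$g{\left(K \right)} = -5 + \sqrt{2} \sqrt{K}$ ($g{\left(K \right)} = -5 + \sqrt{K + K} = -5 + \sqrt{2 K} = -5 + \sqrt{2} \sqrt{K}$)
$r = \frac{1}{-76 + 3 \sqrt{2}}$ ($r = \frac{1}{-71 - \left(5 - \sqrt{2} \sqrt{9}\right)} = \frac{1}{-71 - \left(5 - \sqrt{2} \cdot 3\right)} = \frac{1}{-71 - \left(5 - 3 \sqrt{2}\right)} = \frac{1}{-76 + 3 \sqrt{2}} \approx -0.013936$)
$Z{\left(S \right)} = - 76 S^{2}$
$\frac{1}{Z{\left(r \right)} + F} = \frac{1}{- 76 \left(- \frac{38}{2879} - \frac{3 \sqrt{2}}{5758}\right)^{2} - 21758} = \frac{1}{-21758 - 76 \left(- \frac{38}{2879} - \frac{3 \sqrt{2}}{5758}\right)^{2}}$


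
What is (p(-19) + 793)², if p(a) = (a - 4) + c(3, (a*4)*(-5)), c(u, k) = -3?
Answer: 588289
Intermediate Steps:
p(a) = -7 + a (p(a) = (a - 4) - 3 = (-4 + a) - 3 = -7 + a)
(p(-19) + 793)² = ((-7 - 19) + 793)² = (-26 + 793)² = 767² = 588289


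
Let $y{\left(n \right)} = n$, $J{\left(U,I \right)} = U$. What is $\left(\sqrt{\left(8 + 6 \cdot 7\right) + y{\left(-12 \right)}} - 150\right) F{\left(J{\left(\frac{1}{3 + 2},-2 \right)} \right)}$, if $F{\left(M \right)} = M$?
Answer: $-30 + \frac{\sqrt{38}}{5} \approx -28.767$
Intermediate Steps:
$\left(\sqrt{\left(8 + 6 \cdot 7\right) + y{\left(-12 \right)}} - 150\right) F{\left(J{\left(\frac{1}{3 + 2},-2 \right)} \right)} = \frac{\sqrt{\left(8 + 6 \cdot 7\right) - 12} - 150}{3 + 2} = \frac{\sqrt{\left(8 + 42\right) - 12} - 150}{5} = \left(\sqrt{50 - 12} - 150\right) \frac{1}{5} = \left(\sqrt{38} - 150\right) \frac{1}{5} = \left(-150 + \sqrt{38}\right) \frac{1}{5} = -30 + \frac{\sqrt{38}}{5}$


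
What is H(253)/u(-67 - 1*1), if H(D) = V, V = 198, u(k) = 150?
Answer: 33/25 ≈ 1.3200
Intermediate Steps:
H(D) = 198
H(253)/u(-67 - 1*1) = 198/150 = 198*(1/150) = 33/25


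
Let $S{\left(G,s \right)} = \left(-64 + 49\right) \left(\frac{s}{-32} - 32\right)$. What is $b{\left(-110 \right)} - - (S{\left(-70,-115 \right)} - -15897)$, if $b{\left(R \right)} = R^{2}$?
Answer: $\frac{909539}{32} \approx 28423.0$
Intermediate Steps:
$S{\left(G,s \right)} = 480 + \frac{15 s}{32}$ ($S{\left(G,s \right)} = - 15 \left(s \left(- \frac{1}{32}\right) - 32\right) = - 15 \left(- \frac{s}{32} - 32\right) = - 15 \left(-32 - \frac{s}{32}\right) = 480 + \frac{15 s}{32}$)
$b{\left(-110 \right)} - - (S{\left(-70,-115 \right)} - -15897) = \left(-110\right)^{2} - - (\left(480 + \frac{15}{32} \left(-115\right)\right) - -15897) = 12100 - - (\left(480 - \frac{1725}{32}\right) + 15897) = 12100 - - (\frac{13635}{32} + 15897) = 12100 - \left(-1\right) \frac{522339}{32} = 12100 - - \frac{522339}{32} = 12100 + \frac{522339}{32} = \frac{909539}{32}$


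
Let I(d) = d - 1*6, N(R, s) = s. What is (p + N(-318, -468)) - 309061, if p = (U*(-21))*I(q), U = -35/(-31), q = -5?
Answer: -9587314/31 ≈ -3.0927e+5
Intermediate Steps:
U = 35/31 (U = -35*(-1/31) = 35/31 ≈ 1.1290)
I(d) = -6 + d (I(d) = d - 6 = -6 + d)
p = 8085/31 (p = ((35/31)*(-21))*(-6 - 5) = -735/31*(-11) = 8085/31 ≈ 260.81)
(p + N(-318, -468)) - 309061 = (8085/31 - 468) - 309061 = -6423/31 - 309061 = -9587314/31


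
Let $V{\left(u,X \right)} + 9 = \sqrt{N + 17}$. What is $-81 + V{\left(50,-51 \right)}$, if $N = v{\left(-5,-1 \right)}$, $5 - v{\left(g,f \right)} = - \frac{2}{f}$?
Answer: $-90 + 2 \sqrt{5} \approx -85.528$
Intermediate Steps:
$v{\left(g,f \right)} = 5 + \frac{2}{f}$ ($v{\left(g,f \right)} = 5 - - \frac{2}{f} = 5 + \frac{2}{f}$)
$N = 3$ ($N = 5 + \frac{2}{-1} = 5 + 2 \left(-1\right) = 5 - 2 = 3$)
$V{\left(u,X \right)} = -9 + 2 \sqrt{5}$ ($V{\left(u,X \right)} = -9 + \sqrt{3 + 17} = -9 + \sqrt{20} = -9 + 2 \sqrt{5}$)
$-81 + V{\left(50,-51 \right)} = -81 - \left(9 - 2 \sqrt{5}\right) = -90 + 2 \sqrt{5}$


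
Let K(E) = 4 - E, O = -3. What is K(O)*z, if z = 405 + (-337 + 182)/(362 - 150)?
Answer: 599935/212 ≈ 2829.9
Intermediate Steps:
z = 85705/212 (z = 405 - 155/212 = 85705/212 ≈ 404.27)
K(O)*z = (4 - 1*(-3))*(85705/212) = (4 + 3)*(85705/212) = 7*(85705/212) = 599935/212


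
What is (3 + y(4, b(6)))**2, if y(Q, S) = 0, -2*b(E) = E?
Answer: 9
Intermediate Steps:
b(E) = -E/2
(3 + y(4, b(6)))**2 = (3 + 0)**2 = 3**2 = 9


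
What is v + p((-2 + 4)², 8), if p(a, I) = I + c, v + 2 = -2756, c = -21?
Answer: -2771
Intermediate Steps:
v = -2758 (v = -2 - 2756 = -2758)
p(a, I) = -21 + I (p(a, I) = I - 21 = -21 + I)
v + p((-2 + 4)², 8) = -2758 + (-21 + 8) = -2758 - 13 = -2771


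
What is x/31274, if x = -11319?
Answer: -11319/31274 ≈ -0.36193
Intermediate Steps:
x/31274 = -11319/31274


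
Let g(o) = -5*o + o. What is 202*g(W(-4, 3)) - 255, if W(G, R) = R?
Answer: -2679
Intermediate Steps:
g(o) = -4*o
202*g(W(-4, 3)) - 255 = 202*(-4*3) - 255 = 202*(-12) - 255 = -2424 - 255 = -2679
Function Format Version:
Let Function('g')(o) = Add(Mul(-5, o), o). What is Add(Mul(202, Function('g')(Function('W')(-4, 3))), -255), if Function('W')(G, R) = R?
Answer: -2679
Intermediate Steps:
Function('g')(o) = Mul(-4, o)
Add(Mul(202, Function('g')(Function('W')(-4, 3))), -255) = Add(Mul(202, Mul(-4, 3)), -255) = Add(Mul(202, -12), -255) = Add(-2424, -255) = -2679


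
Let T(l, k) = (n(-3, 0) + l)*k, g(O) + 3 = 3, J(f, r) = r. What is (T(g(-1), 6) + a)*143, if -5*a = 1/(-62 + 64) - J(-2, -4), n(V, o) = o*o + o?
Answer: -1287/10 ≈ -128.70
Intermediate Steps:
n(V, o) = o + o² (n(V, o) = o² + o = o + o²)
g(O) = 0 (g(O) = -3 + 3 = 0)
a = -9/10 (a = -(1/(-62 + 64) - 1*(-4))/5 = -(1/2 + 4)/5 = -(½ + 4)/5 = -⅕*9/2 = -9/10 ≈ -0.90000)
T(l, k) = k*l (T(l, k) = (0*(1 + 0) + l)*k = (0*1 + l)*k = (0 + l)*k = l*k = k*l)
(T(g(-1), 6) + a)*143 = (6*0 - 9/10)*143 = (0 - 9/10)*143 = -9/10*143 = -1287/10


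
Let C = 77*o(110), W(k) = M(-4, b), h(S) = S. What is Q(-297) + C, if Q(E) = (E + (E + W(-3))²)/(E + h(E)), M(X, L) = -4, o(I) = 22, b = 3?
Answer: 457966/297 ≈ 1542.0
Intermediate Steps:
W(k) = -4
C = 1694 (C = 77*22 = 1694)
Q(E) = (E + (-4 + E)²)/(2*E) (Q(E) = (E + (E - 4)²)/(E + E) = (E + (-4 + E)²)/((2*E)) = (E + (-4 + E)²)*(1/(2*E)) = (E + (-4 + E)²)/(2*E))
Q(-297) + C = (½)*(-297 + (-4 - 297)²)/(-297) + 1694 = (½)*(-1/297)*(-297 + (-301)²) + 1694 = (½)*(-1/297)*(-297 + 90601) + 1694 = (½)*(-1/297)*90304 + 1694 = -45152/297 + 1694 = 457966/297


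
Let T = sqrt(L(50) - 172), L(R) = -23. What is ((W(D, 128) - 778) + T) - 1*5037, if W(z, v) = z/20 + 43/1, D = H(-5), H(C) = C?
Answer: -23089/4 + I*sqrt(195) ≈ -5772.3 + 13.964*I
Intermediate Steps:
D = -5
W(z, v) = 43 + z/20 (W(z, v) = z*(1/20) + 43*1 = z/20 + 43 = 43 + z/20)
T = I*sqrt(195) (T = sqrt(-23 - 172) = sqrt(-195) = I*sqrt(195) ≈ 13.964*I)
((W(D, 128) - 778) + T) - 1*5037 = (((43 + (1/20)*(-5)) - 778) + I*sqrt(195)) - 1*5037 = (((43 - 1/4) - 778) + I*sqrt(195)) - 5037 = ((171/4 - 778) + I*sqrt(195)) - 5037 = (-2941/4 + I*sqrt(195)) - 5037 = -23089/4 + I*sqrt(195)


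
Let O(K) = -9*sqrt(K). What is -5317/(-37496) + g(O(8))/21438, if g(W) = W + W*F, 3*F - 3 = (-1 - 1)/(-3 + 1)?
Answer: 5317/37496 - 7*sqrt(2)/3573 ≈ 0.13903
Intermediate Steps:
F = 4/3 (F = 1 + ((-1 - 1)/(-3 + 1))/3 = 1 + (-2/(-2))/3 = 1 + (-2*(-1/2))/3 = 1 + (1/3)*1 = 1 + 1/3 = 4/3 ≈ 1.3333)
g(W) = 7*W/3 (g(W) = W + W*(4/3) = W + 4*W/3 = 7*W/3)
-5317/(-37496) + g(O(8))/21438 = -5317/(-37496) + (7*(-18*sqrt(2))/3)/21438 = -5317*(-1/37496) + (7*(-18*sqrt(2))/3)*(1/21438) = 5317/37496 + (7*(-18*sqrt(2))/3)*(1/21438) = 5317/37496 - 42*sqrt(2)*(1/21438) = 5317/37496 - 7*sqrt(2)/3573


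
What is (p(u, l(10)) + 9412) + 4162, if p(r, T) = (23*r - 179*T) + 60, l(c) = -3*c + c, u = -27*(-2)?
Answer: 18456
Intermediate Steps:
u = 54
l(c) = -2*c
p(r, T) = 60 - 179*T + 23*r (p(r, T) = (-179*T + 23*r) + 60 = 60 - 179*T + 23*r)
(p(u, l(10)) + 9412) + 4162 = ((60 - (-358)*10 + 23*54) + 9412) + 4162 = ((60 - 179*(-20) + 1242) + 9412) + 4162 = ((60 + 3580 + 1242) + 9412) + 4162 = (4882 + 9412) + 4162 = 14294 + 4162 = 18456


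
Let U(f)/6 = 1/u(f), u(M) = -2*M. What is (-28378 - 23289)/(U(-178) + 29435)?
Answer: -9196726/5239433 ≈ -1.7553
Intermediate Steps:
U(f) = -3/f (U(f) = 6/((-2*f)) = 6*(-1/(2*f)) = -3/f)
(-28378 - 23289)/(U(-178) + 29435) = (-28378 - 23289)/(-3/(-178) + 29435) = -51667/(-3*(-1/178) + 29435) = -51667/(3/178 + 29435) = -51667/5239433/178 = -51667*178/5239433 = -9196726/5239433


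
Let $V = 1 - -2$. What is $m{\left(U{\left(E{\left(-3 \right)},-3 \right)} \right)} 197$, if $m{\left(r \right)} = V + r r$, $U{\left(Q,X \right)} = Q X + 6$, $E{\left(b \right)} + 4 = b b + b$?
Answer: $591$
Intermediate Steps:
$V = 3$ ($V = 1 + 2 = 3$)
$E{\left(b \right)} = -4 + b + b^{2}$ ($E{\left(b \right)} = -4 + \left(b b + b\right) = -4 + \left(b^{2} + b\right) = -4 + \left(b + b^{2}\right) = -4 + b + b^{2}$)
$U{\left(Q,X \right)} = 6 + Q X$
$m{\left(r \right)} = 3 + r^{2}$ ($m{\left(r \right)} = 3 + r r = 3 + r^{2}$)
$m{\left(U{\left(E{\left(-3 \right)},-3 \right)} \right)} 197 = \left(3 + \left(6 + \left(-4 - 3 + \left(-3\right)^{2}\right) \left(-3\right)\right)^{2}\right) 197 = \left(3 + \left(6 + \left(-4 - 3 + 9\right) \left(-3\right)\right)^{2}\right) 197 = \left(3 + \left(6 + 2 \left(-3\right)\right)^{2}\right) 197 = \left(3 + \left(6 - 6\right)^{2}\right) 197 = \left(3 + 0^{2}\right) 197 = \left(3 + 0\right) 197 = 3 \cdot 197 = 591$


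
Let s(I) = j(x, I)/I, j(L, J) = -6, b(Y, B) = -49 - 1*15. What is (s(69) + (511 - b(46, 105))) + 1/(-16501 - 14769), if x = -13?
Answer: 413483187/719210 ≈ 574.91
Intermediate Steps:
b(Y, B) = -64 (b(Y, B) = -49 - 15 = -64)
s(I) = -6/I
(s(69) + (511 - b(46, 105))) + 1/(-16501 - 14769) = (-6/69 + (511 - 1*(-64))) + 1/(-16501 - 14769) = (-6*1/69 + (511 + 64)) + 1/(-31270) = (-2/23 + 575) - 1/31270 = 13223/23 - 1/31270 = 413483187/719210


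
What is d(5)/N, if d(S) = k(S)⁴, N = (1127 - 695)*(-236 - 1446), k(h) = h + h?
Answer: -625/45414 ≈ -0.013762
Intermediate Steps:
k(h) = 2*h
N = -726624 (N = 432*(-1682) = -726624)
d(S) = 16*S⁴ (d(S) = (2*S)⁴ = 16*S⁴)
d(5)/N = (16*5⁴)/(-726624) = -625/45414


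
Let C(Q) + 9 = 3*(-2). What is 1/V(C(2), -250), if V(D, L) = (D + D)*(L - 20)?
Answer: 1/8100 ≈ 0.00012346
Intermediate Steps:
C(Q) = -15 (C(Q) = -9 + 3*(-2) = -9 - 6 = -15)
V(D, L) = 2*D*(-20 + L) (V(D, L) = (2*D)*(-20 + L) = 2*D*(-20 + L))
1/V(C(2), -250) = 1/(2*(-15)*(-20 - 250)) = 1/(2*(-15)*(-270)) = 1/8100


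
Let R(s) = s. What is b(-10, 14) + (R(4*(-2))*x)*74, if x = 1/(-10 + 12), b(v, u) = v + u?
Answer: -292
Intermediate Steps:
b(v, u) = u + v
x = ½ (x = 1/2 = ½ ≈ 0.50000)
b(-10, 14) + (R(4*(-2))*x)*74 = (14 - 10) + ((4*(-2))*(½))*74 = 4 - 8*½*74 = 4 - 4*74 = 4 - 296 = -292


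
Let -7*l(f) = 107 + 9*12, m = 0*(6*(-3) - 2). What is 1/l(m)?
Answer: -7/215 ≈ -0.032558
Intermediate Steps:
m = 0 (m = 0*(-18 - 2) = 0*(-20) = 0)
l(f) = -215/7 (l(f) = -(107 + 9*12)/7 = -(107 + 108)/7 = -1/7*215 = -215/7)
1/l(m) = 1/(-215/7) = -7/215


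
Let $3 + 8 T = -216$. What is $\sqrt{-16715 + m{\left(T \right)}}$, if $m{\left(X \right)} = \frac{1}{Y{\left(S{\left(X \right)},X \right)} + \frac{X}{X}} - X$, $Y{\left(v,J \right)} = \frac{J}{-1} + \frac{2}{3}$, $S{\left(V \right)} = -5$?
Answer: $\frac{i \sqrt{129711706970}}{2788} \approx 129.18 i$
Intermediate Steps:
$T = - \frac{219}{8}$ ($T = - \frac{3}{8} + \frac{1}{8} \left(-216\right) = - \frac{3}{8} - 27 = - \frac{219}{8} \approx -27.375$)
$Y{\left(v,J \right)} = \frac{2}{3} - J$ ($Y{\left(v,J \right)} = J \left(-1\right) + 2 \cdot \frac{1}{3} = - J + \frac{2}{3} = \frac{2}{3} - J$)
$m{\left(X \right)} = \frac{1}{\frac{5}{3} - X} - X$ ($m{\left(X \right)} = \frac{1}{\left(\frac{2}{3} - X\right) + \frac{X}{X}} - X = \frac{1}{\left(\frac{2}{3} - X\right) + 1} - X = \frac{1}{\frac{5}{3} - X} - X$)
$\sqrt{-16715 + m{\left(T \right)}} = \sqrt{-16715 + \frac{-3 - 3 \left(- \frac{219}{8}\right)^{2} + 5 \left(- \frac{219}{8}\right)}{-5 + 3 \left(- \frac{219}{8}\right)}} = \sqrt{-16715 + \frac{-3 - \frac{143883}{64} - \frac{1095}{8}}{-5 - \frac{657}{8}}} = \sqrt{-16715 + \frac{-3 - \frac{143883}{64} - \frac{1095}{8}}{- \frac{697}{8}}} = \sqrt{-16715 - - \frac{152835}{5576}} = \sqrt{-16715 + \frac{152835}{5576}} = \sqrt{- \frac{93050005}{5576}} = \frac{i \sqrt{129711706970}}{2788}$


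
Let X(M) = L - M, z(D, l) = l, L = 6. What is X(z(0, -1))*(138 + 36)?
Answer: 1218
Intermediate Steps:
X(M) = 6 - M
X(z(0, -1))*(138 + 36) = (6 - 1*(-1))*(138 + 36) = (6 + 1)*174 = 7*174 = 1218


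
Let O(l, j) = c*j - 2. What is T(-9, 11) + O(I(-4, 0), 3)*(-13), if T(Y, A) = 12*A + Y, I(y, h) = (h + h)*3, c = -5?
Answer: 344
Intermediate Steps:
I(y, h) = 6*h (I(y, h) = (2*h)*3 = 6*h)
T(Y, A) = Y + 12*A
O(l, j) = -2 - 5*j (O(l, j) = -5*j - 2 = -2 - 5*j)
T(-9, 11) + O(I(-4, 0), 3)*(-13) = (-9 + 12*11) + (-2 - 5*3)*(-13) = (-9 + 132) + (-2 - 15)*(-13) = 123 - 17*(-13) = 123 + 221 = 344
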